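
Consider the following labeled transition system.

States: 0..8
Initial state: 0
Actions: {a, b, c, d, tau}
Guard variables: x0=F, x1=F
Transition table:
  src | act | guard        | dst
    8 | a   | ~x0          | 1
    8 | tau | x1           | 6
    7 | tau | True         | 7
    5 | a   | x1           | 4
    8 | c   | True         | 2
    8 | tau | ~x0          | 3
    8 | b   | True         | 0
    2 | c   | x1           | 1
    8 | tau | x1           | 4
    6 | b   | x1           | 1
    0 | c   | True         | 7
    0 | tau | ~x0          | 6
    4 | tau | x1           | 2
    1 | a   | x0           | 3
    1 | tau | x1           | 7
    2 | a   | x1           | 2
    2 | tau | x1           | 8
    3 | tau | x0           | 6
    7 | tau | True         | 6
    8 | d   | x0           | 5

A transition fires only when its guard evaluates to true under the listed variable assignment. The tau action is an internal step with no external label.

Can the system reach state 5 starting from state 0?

8 transition(s) survive guard evaluation.
L0 = {0}
L1 = {6,7}  total {0,6,7}
Reachable = {0,6,7}

Answer: UNREACHABLE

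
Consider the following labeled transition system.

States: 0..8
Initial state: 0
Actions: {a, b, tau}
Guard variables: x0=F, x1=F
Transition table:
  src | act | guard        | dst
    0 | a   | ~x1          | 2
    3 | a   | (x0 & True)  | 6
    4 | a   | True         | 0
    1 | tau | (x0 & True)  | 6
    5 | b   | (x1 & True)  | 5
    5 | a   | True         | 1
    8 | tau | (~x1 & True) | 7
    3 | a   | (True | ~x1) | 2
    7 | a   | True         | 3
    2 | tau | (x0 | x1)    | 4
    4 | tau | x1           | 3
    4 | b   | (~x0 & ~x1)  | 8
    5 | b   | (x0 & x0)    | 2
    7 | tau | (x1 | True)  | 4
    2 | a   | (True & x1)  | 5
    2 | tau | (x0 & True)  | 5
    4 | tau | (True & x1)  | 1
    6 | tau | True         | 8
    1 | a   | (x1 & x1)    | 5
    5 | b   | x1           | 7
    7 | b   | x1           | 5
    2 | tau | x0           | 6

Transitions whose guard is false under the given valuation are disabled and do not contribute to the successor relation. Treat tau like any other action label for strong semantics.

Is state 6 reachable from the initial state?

Answer: UNREACHABLE

Working:
After dropping false guards: 9 live edges.
L0 = {0}
L1 = {2}  now seen {0,2}
Reachable = {0,2}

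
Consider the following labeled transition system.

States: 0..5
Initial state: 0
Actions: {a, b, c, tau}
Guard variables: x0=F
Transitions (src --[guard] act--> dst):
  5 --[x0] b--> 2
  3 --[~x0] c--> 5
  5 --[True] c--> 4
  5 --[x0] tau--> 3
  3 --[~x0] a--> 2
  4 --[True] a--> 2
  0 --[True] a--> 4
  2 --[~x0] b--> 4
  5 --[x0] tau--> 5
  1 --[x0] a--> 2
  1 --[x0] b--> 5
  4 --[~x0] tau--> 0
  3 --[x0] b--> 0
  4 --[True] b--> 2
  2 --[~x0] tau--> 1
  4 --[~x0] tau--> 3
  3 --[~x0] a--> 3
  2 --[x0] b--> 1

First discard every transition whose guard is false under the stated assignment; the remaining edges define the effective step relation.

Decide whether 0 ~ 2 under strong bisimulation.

Compute ~ classes (split until stable):
  P[0] = {{0,1,2,3,4,5}}
  P[1] = {{0},{1},{2},{3},{4},{5}}
Fixed point at round 2; 6 class(es).
0∈{0}, 2∈{2}

Answer: NOT BISIMILAR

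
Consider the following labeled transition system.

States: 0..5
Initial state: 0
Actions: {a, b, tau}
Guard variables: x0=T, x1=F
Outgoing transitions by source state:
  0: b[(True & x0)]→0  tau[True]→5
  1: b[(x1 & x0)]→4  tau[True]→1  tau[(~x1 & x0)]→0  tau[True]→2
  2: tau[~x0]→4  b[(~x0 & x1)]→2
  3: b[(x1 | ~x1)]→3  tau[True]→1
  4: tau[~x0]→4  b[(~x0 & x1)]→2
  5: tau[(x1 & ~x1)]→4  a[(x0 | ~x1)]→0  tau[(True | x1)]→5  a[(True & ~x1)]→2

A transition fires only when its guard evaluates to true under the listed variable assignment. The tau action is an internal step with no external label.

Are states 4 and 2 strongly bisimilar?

Answer: BISIMILAR

Trace:
Refine partition for ~:
  round 0: {{0,1,2,3,4,5}}
  round 1: {{0,3},{1},{2,4},{5}}
  round 2: {{0},{1},{2,4},{3},{5}}
stable after 3 split(s): 5 block(s)
4∈{2,4}, 2∈{2,4}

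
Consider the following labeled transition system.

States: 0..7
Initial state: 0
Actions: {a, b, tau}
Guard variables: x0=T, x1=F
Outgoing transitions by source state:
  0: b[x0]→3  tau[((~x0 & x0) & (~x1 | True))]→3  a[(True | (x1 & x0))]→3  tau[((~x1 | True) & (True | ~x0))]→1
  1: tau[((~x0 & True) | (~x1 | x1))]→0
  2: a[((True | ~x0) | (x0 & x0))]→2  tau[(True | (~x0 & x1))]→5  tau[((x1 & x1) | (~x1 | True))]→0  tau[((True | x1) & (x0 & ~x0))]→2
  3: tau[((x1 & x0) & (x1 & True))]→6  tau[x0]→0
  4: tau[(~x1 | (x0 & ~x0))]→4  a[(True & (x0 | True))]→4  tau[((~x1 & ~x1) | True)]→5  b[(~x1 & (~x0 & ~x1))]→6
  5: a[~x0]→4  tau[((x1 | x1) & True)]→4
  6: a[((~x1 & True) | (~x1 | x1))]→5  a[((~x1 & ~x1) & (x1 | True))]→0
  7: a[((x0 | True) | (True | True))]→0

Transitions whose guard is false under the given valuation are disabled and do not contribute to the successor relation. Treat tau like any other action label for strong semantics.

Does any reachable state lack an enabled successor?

Reach set: {0,1,3}
  0: a→3  b→3  tau→1  [3 out]
  1: tau→0  [1 out]
  3: tau→0  [1 out]

Answer: DEADLOCK-FREE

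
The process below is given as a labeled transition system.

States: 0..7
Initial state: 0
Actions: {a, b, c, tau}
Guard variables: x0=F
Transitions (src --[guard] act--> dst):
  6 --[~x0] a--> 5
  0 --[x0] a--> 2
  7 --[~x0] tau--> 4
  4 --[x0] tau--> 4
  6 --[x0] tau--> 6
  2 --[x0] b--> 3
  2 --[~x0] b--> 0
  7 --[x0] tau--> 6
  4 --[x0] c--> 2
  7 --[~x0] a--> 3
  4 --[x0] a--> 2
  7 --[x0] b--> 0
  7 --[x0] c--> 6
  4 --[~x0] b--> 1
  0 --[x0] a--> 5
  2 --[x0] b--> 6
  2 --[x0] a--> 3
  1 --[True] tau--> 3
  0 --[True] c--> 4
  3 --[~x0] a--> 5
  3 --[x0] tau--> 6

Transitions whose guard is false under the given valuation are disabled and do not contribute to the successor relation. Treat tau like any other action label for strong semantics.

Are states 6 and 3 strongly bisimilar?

Answer: BISIMILAR

Analysis:
Refine partition for ~:
  π0 = {{0,1,2,3,4,5,6,7}}
  π1 = {{0},{1},{2,4},{3,6},{5},{7}}
  π2 = {{0},{1},{2},{3,6},{4},{5},{7}}
Fixed point at round 3; 7 class(es).
6∈{3,6}, 3∈{3,6}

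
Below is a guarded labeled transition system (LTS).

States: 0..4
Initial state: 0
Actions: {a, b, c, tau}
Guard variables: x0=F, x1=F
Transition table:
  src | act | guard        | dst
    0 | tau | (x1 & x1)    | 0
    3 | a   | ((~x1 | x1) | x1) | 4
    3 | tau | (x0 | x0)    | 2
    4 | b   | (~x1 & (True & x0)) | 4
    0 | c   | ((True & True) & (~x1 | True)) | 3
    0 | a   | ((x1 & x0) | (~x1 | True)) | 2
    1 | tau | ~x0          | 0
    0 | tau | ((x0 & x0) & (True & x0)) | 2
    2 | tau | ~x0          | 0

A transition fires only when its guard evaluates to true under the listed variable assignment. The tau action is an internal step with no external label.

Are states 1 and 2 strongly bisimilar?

Bisimulation quotient by refinement:
  round 0: {{0,1,2,3,4}}
  round 1: {{0},{1,2},{3},{4}}
4 equivalence class(es) (converged in 2)
class of 1: {1,2}; class of 2: {1,2}

Answer: BISIMILAR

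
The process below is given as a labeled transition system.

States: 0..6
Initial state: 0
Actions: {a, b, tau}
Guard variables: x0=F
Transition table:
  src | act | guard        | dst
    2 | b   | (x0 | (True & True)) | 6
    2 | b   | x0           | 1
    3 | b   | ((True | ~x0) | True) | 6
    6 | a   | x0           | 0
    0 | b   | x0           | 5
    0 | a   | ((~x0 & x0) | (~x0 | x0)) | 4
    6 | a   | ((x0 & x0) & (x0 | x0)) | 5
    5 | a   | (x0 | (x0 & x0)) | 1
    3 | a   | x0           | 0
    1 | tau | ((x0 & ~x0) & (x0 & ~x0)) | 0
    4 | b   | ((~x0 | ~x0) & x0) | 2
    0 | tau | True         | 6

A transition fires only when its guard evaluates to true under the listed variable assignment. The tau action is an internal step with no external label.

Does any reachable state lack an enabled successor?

Reach set: {0,4,6}
  0: a→4  tau→6  [deg 2]
  4: ∅  [no exit]
  6: ∅  [no exit]
Path to 4: a

Answer: DEADLOCK at state 4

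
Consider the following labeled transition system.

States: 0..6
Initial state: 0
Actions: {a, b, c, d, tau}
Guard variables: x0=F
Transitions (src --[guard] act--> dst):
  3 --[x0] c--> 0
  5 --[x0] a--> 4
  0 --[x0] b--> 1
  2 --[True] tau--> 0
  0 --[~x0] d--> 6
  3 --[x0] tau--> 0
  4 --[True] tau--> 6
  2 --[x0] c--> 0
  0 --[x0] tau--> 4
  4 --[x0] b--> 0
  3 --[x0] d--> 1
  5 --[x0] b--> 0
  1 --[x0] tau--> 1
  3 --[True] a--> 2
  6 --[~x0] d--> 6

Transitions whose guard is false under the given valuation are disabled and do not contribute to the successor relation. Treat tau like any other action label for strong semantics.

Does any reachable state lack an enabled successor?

Reachable = {0,6}
  0: d→6  [deg 1]
  6: d→6  [deg 1]

Answer: DEADLOCK-FREE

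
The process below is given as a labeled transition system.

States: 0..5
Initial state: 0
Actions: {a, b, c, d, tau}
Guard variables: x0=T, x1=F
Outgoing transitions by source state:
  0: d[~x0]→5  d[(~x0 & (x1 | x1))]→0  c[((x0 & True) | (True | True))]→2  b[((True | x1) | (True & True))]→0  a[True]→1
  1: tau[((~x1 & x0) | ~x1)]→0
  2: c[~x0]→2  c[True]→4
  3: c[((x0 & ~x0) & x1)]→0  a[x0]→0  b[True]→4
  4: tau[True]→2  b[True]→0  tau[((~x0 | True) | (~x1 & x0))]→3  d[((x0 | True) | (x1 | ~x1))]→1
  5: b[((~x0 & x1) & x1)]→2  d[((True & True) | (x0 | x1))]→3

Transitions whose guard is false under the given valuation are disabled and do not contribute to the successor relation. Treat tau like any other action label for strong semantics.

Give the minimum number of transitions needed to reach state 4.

BFS to 4:
  Layer 0: {0}
  Layer 1: {1,2}
  Layer 2: {4}
depth(4)=2, e.g. c·c

Answer: 2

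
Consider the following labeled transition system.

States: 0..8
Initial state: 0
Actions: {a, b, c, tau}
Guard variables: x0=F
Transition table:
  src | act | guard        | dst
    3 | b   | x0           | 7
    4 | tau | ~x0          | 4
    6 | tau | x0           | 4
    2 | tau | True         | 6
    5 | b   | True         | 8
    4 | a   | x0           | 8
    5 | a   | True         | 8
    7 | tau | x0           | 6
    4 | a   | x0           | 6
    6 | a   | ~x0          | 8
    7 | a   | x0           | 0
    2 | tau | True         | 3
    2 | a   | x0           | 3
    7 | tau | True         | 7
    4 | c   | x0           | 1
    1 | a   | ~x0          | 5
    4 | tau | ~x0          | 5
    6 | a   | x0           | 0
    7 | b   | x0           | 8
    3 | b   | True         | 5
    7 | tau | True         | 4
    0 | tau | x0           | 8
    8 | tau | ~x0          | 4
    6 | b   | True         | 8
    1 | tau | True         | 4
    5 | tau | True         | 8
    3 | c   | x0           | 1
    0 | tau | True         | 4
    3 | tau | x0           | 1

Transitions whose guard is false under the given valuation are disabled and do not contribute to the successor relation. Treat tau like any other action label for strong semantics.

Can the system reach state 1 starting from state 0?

After dropping false guards: 16 live edges.
Layer 0: {0}
Layer 1: {4}  now seen {0,4}
Layer 2: {5}  now seen {0,4,5}
Layer 3: {8}  now seen {0,4,5,8}
Reachable = {0,4,5,8}

Answer: UNREACHABLE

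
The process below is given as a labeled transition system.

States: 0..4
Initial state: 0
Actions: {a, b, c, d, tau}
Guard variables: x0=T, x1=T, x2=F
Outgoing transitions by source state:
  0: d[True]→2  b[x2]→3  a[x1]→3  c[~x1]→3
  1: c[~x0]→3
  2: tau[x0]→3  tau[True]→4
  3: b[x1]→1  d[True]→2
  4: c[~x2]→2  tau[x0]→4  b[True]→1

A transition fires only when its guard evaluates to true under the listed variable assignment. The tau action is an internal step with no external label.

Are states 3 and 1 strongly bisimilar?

Refine partition for ~:
  P[0] = {{0,1,2,3,4}}
  P[1] = {{0},{1},{2},{3},{4}}
Fixed point at round 2; 5 class(es).
[3]={3}  [1]={1}

Answer: NOT BISIMILAR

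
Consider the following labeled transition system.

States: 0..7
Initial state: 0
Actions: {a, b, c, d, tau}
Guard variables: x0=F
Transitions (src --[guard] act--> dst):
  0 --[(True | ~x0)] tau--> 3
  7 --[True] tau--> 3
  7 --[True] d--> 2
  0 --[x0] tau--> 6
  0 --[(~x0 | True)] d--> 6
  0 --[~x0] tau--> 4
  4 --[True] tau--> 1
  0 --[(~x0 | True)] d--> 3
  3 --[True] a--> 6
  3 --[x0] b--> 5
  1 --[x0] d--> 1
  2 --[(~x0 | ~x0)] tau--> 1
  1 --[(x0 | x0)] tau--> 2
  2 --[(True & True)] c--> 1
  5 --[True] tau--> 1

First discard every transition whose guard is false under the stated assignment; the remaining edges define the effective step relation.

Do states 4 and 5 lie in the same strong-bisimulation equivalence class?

Refine partition for ~:
  round 0: {{0,1,2,3,4,5,6,7}}
  round 1: {{0,7},{1,6},{2},{3},{4,5}}
  round 2: {{0},{1,6},{2},{3},{4,5},{7}}
6 equivalence class(es) (converged in 3)
[4]={4,5}  [5]={4,5}

Answer: BISIMILAR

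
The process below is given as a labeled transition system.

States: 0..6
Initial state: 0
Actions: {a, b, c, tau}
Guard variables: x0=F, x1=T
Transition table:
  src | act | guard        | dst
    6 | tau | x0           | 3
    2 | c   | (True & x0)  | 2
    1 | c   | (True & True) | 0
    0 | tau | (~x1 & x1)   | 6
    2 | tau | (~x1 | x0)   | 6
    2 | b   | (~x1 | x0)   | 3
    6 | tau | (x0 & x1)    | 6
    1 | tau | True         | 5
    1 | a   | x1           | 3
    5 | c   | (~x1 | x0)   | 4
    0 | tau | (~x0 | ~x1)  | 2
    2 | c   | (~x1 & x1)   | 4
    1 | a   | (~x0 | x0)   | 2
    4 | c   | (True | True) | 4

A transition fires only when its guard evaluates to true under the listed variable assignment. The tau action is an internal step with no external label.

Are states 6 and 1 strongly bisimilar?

Refine partition for ~:
  π0 = {{0,1,2,3,4,5,6}}
  π1 = {{0},{1},{2,3,5,6},{4}}
stable after 2 split(s): 4 block(s)
6∈{2,3,5,6}, 1∈{1}

Answer: NOT BISIMILAR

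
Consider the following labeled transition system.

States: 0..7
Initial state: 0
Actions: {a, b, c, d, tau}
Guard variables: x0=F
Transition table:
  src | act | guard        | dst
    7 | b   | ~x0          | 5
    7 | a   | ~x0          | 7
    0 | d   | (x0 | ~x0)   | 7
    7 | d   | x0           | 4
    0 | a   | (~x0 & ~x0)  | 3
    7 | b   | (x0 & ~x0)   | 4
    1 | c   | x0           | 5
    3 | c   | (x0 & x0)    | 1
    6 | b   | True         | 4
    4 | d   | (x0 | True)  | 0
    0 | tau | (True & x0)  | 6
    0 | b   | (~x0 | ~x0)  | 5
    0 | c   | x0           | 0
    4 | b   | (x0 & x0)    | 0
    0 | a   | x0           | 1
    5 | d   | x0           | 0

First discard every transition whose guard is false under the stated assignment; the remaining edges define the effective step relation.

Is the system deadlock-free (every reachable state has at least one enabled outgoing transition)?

Reachable = {0,3,5,7}
  0: a→3  b→5  d→7  [3 out]
  3: ∅  [no exit]
  5: ∅  [no exit]
  7: a→7  b→5  [2 out]
trace reaching 3: a

Answer: DEADLOCK at state 3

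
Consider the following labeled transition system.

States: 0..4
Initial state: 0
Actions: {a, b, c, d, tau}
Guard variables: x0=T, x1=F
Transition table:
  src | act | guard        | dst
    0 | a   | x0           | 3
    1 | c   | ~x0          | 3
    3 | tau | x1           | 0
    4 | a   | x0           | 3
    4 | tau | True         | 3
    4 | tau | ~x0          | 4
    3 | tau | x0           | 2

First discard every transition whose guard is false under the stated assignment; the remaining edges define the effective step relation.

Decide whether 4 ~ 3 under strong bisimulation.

Answer: NOT BISIMILAR

Working:
Refine partition for ~:
  π0 = {{0,1,2,3,4}}
  π1 = {{0},{1,2},{3},{4}}
Fixed point at round 2; 4 class(es).
4∈{4}, 3∈{3}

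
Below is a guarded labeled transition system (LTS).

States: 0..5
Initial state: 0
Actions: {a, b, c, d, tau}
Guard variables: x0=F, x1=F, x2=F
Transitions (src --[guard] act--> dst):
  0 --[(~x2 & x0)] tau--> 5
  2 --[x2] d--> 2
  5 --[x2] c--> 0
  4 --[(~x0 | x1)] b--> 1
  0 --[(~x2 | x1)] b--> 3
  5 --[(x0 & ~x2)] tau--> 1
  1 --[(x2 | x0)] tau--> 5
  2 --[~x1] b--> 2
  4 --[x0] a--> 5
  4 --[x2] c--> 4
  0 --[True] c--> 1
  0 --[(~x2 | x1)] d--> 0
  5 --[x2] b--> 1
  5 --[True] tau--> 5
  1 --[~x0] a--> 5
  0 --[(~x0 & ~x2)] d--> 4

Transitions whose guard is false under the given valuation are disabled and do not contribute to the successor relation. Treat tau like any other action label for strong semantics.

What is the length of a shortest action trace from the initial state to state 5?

Layered search for 5:
  depth 0: {0}
  depth 1: {1,3,4}
  depth 2: {5}
depth(5)=2, e.g. c·a

Answer: 2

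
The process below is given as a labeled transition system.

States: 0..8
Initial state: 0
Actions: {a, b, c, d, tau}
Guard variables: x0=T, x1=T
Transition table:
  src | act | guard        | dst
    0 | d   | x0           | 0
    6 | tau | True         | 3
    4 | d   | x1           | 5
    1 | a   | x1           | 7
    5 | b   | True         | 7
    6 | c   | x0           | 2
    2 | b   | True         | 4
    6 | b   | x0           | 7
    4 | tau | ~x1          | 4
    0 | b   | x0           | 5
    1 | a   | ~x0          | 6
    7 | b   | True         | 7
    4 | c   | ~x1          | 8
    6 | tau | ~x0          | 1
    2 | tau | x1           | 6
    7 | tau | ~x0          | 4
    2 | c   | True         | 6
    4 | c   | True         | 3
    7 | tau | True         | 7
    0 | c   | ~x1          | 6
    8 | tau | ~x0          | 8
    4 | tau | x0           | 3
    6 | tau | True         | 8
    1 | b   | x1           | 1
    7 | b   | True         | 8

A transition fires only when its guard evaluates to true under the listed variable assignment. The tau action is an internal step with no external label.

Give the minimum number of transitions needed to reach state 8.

Layered search for 8:
  L0 = {0}
  L1 = {5}
  L2 = {7}
  L3 = {8}
depth(8)=3, e.g. b·b·b

Answer: 3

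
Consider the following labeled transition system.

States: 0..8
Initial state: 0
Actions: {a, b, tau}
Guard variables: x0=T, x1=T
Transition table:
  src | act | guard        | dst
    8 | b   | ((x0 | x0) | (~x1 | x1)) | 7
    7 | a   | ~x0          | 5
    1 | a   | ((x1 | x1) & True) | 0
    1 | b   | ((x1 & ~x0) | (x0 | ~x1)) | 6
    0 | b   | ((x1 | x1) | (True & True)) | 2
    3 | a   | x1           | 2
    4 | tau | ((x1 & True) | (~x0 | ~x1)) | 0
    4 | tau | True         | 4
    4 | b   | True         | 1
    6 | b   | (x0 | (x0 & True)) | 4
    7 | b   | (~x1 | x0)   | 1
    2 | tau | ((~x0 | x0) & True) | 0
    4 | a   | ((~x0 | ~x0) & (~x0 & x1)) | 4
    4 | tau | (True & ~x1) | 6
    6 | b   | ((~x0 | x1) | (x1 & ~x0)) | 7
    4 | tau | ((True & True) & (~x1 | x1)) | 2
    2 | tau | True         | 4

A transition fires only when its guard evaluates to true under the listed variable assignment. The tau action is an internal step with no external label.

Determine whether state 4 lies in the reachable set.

Answer: REACHABLE

Trace:
After dropping false guards: 14 live edges.
depth 0: {0}
depth 1: {2}  now seen {0,2}
depth 2: {4}  now seen {0,2,4}
depth 3: {1}  now seen {0,1,2,4}
depth 4: {6}  now seen {0,1,2,4,6}
depth 5: {7}  now seen {0,1,2,4,6,7}
R = {0,1,2,4,6,7}
witness 4: b·tau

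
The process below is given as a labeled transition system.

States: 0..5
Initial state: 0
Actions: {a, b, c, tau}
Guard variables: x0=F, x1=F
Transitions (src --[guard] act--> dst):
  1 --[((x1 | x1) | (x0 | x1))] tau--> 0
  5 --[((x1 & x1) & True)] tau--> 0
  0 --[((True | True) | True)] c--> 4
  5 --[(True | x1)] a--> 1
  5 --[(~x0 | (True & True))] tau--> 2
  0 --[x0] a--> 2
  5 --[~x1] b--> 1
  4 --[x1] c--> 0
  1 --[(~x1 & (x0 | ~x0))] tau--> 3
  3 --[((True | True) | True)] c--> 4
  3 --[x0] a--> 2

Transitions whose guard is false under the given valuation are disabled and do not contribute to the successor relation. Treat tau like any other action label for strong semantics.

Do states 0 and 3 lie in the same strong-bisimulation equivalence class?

Refine partition for ~:
  π0 = {{0,1,2,3,4,5}}
  π1 = {{0,3},{1},{2,4},{5}}
Fixed point at round 2; 4 class(es).
class of 0: {0,3}; class of 3: {0,3}

Answer: BISIMILAR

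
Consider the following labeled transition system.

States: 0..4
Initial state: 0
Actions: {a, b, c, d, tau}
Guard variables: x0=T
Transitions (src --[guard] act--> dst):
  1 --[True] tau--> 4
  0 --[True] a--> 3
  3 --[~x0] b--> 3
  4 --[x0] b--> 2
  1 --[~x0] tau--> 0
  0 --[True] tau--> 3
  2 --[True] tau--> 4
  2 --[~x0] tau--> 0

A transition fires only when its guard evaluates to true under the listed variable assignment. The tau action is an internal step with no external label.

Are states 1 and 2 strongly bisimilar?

Answer: BISIMILAR

Analysis:
Refine partition for ~:
  π0 = {{0,1,2,3,4}}
  π1 = {{0},{1,2},{3},{4}}
Fixed point at round 2; 4 class(es).
[1]={1,2}  [2]={1,2}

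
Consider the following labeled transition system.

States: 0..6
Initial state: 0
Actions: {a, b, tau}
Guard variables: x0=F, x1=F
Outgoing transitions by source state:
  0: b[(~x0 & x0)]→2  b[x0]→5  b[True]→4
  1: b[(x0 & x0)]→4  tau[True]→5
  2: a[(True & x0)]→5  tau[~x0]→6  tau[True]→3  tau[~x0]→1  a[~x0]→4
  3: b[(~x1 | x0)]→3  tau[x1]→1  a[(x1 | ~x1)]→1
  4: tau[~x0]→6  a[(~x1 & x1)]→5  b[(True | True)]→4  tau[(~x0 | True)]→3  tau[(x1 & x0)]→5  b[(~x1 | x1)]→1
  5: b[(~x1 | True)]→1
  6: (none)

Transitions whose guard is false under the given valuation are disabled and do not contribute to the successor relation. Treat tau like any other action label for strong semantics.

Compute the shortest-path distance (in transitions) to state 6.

Layered search for 6:
  L0 = {0}
  L1 = {4}
  L2 = {1,3,6}
depth(6)=2, e.g. b·tau

Answer: 2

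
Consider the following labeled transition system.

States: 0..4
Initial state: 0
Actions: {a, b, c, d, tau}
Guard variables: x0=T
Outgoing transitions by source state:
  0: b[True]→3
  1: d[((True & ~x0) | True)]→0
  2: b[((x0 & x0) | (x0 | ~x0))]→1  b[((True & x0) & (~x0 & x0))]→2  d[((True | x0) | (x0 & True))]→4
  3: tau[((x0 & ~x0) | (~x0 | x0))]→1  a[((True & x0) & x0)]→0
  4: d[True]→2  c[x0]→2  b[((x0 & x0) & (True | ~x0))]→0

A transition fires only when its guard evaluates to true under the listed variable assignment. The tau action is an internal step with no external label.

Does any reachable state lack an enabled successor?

R = {0,1,3}
  0: b→3  [deg 1]
  1: d→0  [deg 1]
  3: a→0  tau→1  [deg 2]

Answer: DEADLOCK-FREE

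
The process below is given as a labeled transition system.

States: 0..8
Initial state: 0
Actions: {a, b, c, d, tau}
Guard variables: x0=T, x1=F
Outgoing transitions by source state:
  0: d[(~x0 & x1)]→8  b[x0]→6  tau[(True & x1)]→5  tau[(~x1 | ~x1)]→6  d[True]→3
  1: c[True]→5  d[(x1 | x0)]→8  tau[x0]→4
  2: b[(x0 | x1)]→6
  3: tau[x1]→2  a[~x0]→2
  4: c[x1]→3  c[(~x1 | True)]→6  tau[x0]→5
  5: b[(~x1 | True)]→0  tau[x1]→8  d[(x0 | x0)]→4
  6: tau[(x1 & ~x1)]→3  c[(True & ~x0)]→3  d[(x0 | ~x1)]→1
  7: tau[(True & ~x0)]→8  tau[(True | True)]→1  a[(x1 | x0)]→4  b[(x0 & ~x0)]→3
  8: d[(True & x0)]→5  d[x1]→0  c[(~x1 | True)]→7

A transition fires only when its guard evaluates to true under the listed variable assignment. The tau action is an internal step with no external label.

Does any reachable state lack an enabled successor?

Reachable = {0,1,3,4,5,6,7,8}
  0: b→6  d→3  tau→6  [3 out]
  1: c→5  d→8  tau→4  [3 out]
  3: ∅  [no exit]
  4: c→6  tau→5  [2 out]
  5: b→0  d→4  [2 out]
  6: d→1  [1 out]
  7: a→4  tau→1  [2 out]
  8: c→7  d→5  [2 out]
trace reaching 3: d

Answer: DEADLOCK at state 3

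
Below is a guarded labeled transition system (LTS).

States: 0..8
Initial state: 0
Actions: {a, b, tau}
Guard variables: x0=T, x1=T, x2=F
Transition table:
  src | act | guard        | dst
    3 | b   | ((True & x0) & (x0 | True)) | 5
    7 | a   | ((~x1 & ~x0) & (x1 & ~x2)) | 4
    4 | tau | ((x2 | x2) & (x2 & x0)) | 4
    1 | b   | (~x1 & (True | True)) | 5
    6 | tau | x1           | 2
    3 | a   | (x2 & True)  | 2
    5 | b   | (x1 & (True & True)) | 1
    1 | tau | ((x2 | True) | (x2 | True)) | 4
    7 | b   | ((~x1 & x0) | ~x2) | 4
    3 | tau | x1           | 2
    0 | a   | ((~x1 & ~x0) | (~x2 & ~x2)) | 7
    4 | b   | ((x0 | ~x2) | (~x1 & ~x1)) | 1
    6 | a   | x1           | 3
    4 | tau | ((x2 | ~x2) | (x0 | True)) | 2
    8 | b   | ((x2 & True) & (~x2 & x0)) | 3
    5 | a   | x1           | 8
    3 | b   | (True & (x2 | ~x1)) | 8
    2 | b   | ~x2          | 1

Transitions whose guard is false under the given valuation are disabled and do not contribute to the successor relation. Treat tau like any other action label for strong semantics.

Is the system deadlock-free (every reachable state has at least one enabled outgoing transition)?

Answer: DEADLOCK-FREE

Trace:
Reach set: {0,1,2,4,7}
  0: a→7  [deg 1]
  1: tau→4  [deg 1]
  2: b→1  [deg 1]
  4: b→1  tau→2  [deg 2]
  7: b→4  [deg 1]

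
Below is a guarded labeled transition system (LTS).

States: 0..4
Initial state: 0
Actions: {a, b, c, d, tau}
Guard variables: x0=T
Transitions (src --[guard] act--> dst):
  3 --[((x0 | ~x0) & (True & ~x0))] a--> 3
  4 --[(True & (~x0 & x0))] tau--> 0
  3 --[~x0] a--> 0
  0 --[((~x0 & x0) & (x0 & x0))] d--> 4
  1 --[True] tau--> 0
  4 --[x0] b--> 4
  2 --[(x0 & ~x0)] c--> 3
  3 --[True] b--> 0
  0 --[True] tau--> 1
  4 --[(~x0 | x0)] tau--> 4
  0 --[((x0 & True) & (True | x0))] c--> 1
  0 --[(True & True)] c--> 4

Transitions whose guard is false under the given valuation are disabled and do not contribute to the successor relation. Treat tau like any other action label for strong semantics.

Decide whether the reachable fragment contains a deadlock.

Answer: DEADLOCK-FREE

Trace:
Reachable = {0,1,4}
  0: c→1  c→4  tau→1  [deg 3]
  1: tau→0  [deg 1]
  4: b→4  tau→4  [deg 2]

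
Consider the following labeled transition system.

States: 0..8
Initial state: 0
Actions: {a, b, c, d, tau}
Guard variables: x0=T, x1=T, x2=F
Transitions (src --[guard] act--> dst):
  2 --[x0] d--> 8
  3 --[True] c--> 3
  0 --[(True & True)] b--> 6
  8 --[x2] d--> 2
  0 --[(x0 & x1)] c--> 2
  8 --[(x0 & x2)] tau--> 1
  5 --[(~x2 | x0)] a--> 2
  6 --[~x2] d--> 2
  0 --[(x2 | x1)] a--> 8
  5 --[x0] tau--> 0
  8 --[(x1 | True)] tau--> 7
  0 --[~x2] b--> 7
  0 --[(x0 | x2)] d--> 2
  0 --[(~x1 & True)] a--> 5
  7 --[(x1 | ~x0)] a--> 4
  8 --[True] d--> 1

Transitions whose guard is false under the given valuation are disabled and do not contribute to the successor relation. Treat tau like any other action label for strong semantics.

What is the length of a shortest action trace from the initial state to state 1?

Answer: 2

Analysis:
BFS to 1:
  Layer 0: {0}
  Layer 1: {2,6,7,8}
  Layer 2: {1,4}
first hit 1 at d=2 via a·d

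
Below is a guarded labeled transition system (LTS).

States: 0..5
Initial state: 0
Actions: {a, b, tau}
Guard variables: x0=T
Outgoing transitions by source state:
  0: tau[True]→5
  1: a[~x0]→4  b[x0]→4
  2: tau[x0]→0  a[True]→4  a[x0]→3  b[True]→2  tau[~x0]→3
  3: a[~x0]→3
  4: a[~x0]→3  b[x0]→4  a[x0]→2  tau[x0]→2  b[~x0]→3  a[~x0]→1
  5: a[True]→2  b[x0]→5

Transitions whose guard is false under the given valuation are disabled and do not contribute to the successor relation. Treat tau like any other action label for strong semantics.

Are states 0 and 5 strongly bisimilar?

Refine partition for ~:
  round 0: {{0,1,2,3,4,5}}
  round 1: {{0},{1},{2,4},{3},{5}}
  round 2: {{0},{1},{2},{3},{4},{5}}
6 equivalence class(es) (converged in 3)
class of 0: {0}; class of 5: {5}

Answer: NOT BISIMILAR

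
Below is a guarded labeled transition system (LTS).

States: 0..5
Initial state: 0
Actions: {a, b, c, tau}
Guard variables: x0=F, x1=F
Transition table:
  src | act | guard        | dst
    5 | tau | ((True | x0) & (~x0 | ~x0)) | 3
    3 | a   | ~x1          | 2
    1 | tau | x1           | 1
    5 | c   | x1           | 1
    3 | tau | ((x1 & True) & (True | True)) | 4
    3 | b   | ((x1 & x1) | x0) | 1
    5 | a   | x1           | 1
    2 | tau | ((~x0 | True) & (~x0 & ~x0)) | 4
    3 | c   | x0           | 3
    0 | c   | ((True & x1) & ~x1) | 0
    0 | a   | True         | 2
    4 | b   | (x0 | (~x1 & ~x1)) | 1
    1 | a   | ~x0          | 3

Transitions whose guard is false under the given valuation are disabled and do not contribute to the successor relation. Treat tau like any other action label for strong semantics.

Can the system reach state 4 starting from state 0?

Answer: REACHABLE

Trace:
Guard filter leaves 6 enabled edge(s).
L0 = {0}
L1 = {2}  cumulative {0,2}
L2 = {4}  cumulative {0,2,4}
L3 = {1}  cumulative {0,1,2,4}
L4 = {3}  cumulative {0,1,2,3,4}
Reachable = {0,1,2,3,4}
witness 4: a·tau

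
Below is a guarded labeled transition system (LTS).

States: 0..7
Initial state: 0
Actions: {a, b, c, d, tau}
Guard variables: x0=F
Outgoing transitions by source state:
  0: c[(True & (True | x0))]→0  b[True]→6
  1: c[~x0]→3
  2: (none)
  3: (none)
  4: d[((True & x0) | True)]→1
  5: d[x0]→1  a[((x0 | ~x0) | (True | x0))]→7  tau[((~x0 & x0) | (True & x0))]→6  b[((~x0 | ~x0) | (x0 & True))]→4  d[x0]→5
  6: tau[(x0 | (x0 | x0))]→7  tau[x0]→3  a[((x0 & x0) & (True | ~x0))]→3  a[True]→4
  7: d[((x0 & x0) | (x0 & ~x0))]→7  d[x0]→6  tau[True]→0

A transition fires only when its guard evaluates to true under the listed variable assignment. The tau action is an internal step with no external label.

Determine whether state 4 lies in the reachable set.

Answer: REACHABLE

Analysis:
8 transition(s) survive guard evaluation.
L0 = {0}
L1 = {6}  now seen {0,6}
L2 = {4}  now seen {0,4,6}
L3 = {1}  now seen {0,1,4,6}
L4 = {3}  now seen {0,1,3,4,6}
Reach set: {0,1,3,4,6}
witness 4: b·a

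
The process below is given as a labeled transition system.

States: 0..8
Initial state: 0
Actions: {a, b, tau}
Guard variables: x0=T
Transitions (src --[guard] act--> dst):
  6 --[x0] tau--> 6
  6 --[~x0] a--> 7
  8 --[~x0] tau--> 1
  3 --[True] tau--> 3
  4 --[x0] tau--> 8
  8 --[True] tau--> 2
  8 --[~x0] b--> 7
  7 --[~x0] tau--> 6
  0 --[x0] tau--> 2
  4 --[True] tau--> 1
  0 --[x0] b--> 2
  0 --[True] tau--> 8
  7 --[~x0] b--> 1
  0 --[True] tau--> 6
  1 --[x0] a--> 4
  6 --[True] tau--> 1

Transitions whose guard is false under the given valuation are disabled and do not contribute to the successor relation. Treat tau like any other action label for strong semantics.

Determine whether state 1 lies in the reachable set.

Guard filter leaves 11 enabled edge(s).
depth 0: {0}
depth 1: {2,6,8}  cumulative {0,2,6,8}
depth 2: {1}  cumulative {0,1,2,6,8}
depth 3: {4}  cumulative {0,1,2,4,6,8}
Reachable = {0,1,2,4,6,8}
witness 1: tau·tau

Answer: REACHABLE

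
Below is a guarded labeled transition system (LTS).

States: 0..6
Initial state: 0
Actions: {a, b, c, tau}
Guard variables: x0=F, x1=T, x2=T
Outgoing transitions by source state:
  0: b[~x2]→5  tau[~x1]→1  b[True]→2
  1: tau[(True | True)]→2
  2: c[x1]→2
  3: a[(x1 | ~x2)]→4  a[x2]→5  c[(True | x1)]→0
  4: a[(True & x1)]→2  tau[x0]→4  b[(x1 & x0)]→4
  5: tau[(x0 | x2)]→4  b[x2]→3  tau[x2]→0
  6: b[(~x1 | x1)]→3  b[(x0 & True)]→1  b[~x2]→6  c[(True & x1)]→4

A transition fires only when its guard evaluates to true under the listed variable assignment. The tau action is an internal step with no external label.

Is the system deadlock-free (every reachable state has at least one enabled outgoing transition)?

Answer: DEADLOCK-FREE

Trace:
R = {0,2}
  0: b→2  [1 out]
  2: c→2  [1 out]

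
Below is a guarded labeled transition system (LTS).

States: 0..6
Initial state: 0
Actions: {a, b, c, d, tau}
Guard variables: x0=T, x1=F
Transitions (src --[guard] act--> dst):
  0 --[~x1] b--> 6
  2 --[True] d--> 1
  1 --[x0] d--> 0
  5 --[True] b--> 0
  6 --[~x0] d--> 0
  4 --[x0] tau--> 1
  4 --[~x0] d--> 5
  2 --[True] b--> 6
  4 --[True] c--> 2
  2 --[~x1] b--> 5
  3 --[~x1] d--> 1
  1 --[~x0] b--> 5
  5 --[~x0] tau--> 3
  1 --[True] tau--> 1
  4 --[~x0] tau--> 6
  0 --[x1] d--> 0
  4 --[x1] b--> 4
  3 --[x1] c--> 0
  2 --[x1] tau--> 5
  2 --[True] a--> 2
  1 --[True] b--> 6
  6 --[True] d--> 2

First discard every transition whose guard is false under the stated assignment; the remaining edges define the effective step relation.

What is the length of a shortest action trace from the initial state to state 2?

Answer: 2

Analysis:
BFS to 2:
  Layer 0: {0}
  Layer 1: {6}
  Layer 2: {2}
2 enters at depth 2; path b·d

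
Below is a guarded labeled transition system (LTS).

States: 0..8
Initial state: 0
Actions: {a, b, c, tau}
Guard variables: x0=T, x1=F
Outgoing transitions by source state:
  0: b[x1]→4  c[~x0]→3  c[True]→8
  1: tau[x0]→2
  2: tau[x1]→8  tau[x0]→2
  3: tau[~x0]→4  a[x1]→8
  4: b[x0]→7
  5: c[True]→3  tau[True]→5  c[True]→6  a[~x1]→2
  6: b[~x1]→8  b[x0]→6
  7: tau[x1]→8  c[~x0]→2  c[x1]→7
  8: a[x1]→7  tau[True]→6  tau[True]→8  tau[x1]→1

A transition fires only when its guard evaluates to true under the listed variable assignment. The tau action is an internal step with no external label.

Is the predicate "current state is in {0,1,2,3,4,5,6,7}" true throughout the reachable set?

Answer: INVARIANT VIOLATED at state 8

Analysis:
Inv-set: {0,1,2,3,4,5,6,7}
Reachable = {0,6,8}
  0: ✓
  6: ✓
  8: outside
witness against invariant: c → 8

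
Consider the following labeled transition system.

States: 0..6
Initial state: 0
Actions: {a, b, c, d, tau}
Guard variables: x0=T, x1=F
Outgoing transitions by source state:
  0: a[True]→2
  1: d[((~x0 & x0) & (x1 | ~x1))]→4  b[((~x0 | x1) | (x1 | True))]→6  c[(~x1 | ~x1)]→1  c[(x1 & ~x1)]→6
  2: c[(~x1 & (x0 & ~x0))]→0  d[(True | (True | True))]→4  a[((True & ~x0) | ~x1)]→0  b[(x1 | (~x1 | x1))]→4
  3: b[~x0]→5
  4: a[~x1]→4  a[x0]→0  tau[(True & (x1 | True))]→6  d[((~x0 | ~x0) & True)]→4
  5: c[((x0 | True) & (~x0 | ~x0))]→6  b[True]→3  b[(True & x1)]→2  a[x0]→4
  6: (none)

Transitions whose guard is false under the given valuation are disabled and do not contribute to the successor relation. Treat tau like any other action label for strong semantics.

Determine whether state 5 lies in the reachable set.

Answer: UNREACHABLE

Trace:
Guard filter leaves 11 enabled edge(s).
depth 0: {0}
depth 1: {2}  now seen {0,2}
depth 2: {4}  now seen {0,2,4}
depth 3: {6}  now seen {0,2,4,6}
Reachable = {0,2,4,6}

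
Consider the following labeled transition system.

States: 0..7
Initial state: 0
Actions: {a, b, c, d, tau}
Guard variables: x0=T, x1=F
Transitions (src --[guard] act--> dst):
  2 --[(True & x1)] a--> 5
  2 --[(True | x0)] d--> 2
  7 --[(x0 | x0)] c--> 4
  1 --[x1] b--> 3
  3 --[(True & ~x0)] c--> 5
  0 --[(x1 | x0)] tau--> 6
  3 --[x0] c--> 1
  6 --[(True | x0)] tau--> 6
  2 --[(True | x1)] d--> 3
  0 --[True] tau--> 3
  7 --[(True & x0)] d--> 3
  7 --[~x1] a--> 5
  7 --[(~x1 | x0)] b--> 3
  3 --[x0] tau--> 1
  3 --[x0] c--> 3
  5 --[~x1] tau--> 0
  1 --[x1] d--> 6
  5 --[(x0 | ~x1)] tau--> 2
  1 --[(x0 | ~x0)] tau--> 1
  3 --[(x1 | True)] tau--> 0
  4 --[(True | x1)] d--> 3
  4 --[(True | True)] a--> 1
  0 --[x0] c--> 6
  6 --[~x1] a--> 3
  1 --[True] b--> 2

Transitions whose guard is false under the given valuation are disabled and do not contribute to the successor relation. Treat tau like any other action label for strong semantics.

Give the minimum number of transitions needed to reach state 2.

BFS to 2:
  L0 = {0}
  L1 = {3,6}
  L2 = {1}
  L3 = {2}
2 enters at depth 3; path tau·c·b

Answer: 3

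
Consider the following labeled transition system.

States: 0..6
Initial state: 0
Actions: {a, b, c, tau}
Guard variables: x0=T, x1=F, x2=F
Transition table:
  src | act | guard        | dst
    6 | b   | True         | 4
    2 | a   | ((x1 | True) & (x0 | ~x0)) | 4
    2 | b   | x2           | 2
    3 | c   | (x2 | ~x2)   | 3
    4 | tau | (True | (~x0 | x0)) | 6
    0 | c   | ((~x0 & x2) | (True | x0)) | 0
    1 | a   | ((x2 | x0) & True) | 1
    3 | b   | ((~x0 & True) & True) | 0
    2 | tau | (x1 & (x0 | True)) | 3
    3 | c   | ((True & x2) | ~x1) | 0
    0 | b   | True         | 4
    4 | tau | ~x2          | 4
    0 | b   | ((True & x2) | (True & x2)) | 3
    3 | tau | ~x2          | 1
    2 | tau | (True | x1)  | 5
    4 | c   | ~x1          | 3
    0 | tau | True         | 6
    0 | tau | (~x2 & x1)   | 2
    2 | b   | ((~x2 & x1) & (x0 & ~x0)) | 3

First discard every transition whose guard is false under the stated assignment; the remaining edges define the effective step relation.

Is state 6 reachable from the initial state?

Answer: REACHABLE

Analysis:
Guard filter leaves 13 enabled edge(s).
Layer 0: {0}
Layer 1: {4,6}  now seen {0,4,6}
Layer 2: {3}  now seen {0,3,4,6}
Layer 3: {1}  now seen {0,1,3,4,6}
R = {0,1,3,4,6}
trace reaching 6: tau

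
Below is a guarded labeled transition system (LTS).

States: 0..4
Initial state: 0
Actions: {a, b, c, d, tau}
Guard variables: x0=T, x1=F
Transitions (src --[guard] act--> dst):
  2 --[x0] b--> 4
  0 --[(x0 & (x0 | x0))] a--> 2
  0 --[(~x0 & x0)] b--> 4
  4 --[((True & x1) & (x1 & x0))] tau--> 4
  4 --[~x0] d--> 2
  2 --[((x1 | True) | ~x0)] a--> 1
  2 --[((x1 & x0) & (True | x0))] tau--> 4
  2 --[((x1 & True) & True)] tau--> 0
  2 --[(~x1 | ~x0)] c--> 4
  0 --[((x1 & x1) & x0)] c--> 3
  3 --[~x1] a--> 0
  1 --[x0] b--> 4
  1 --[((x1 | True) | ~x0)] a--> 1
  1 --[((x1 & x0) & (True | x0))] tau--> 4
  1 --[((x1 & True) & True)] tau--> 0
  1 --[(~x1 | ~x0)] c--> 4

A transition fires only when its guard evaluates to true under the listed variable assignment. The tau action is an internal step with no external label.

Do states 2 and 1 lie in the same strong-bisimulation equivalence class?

Answer: BISIMILAR

Analysis:
Refine partition for ~:
  π0 = {{0,1,2,3,4}}
  π1 = {{0,3},{1,2},{4}}
  π2 = {{0},{1,2},{3},{4}}
Fixed point at round 3; 4 class(es).
[2]={1,2}  [1]={1,2}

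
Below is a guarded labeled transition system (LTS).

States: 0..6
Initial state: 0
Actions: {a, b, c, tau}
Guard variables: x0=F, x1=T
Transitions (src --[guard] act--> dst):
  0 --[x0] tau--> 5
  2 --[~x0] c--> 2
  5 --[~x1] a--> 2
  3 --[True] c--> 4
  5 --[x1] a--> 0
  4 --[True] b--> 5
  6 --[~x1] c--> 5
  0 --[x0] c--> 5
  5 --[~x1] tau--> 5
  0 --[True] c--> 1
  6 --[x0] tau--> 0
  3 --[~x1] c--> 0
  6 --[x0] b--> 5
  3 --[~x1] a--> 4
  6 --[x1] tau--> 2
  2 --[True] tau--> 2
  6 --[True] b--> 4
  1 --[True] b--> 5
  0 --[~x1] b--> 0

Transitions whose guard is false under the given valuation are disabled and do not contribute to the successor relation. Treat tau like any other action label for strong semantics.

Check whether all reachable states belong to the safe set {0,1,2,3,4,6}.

Answer: INVARIANT VIOLATED at state 5

Analysis:
Allowed set {0,1,2,3,4,6}
R = {0,1,5}
  0: ✓
  1: ✓
  5: outside
reach 5 via c·b — violates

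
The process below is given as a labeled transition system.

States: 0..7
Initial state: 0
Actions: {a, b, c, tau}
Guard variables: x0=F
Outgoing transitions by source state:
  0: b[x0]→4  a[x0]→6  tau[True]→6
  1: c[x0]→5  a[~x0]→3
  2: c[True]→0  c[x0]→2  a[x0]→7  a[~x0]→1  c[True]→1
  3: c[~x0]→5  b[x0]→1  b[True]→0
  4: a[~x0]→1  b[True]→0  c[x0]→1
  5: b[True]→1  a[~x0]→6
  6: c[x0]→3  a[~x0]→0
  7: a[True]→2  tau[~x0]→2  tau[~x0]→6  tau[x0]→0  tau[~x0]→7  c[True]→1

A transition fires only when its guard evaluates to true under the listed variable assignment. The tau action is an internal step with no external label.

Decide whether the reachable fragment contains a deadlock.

Answer: DEADLOCK-FREE

Trace:
R = {0,6}
  0: tau→6  [deg 1]
  6: a→0  [deg 1]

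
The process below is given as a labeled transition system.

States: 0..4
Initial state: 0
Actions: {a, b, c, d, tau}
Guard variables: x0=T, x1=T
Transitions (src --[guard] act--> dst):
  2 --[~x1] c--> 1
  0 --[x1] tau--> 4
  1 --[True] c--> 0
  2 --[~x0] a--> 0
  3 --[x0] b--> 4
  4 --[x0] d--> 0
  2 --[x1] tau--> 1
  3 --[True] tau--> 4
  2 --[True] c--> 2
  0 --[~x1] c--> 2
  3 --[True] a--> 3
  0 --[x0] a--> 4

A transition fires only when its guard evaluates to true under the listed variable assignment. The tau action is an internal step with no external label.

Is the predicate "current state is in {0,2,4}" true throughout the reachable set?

Inv-set: {0,2,4}
Reachable = {0,4}
  0: ✓
  4: ✓

Answer: INVARIANT HOLDS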